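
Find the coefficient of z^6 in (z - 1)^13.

-1716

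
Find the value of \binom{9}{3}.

C(9,3) = (9·8·7) / 3! = 504 / 6 = 84.

84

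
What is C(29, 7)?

1560780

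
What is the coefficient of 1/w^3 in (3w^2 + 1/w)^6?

18

General term: C(6,j)·(3w^2)^j·(1/w)^(6-j), with w-exponent 2j − 1(6−j) = 3j − 6.
Set 3j − 6 = -3: j = 1.
C(6,1) = 6; 3^1 = 3; 1^5 = 1.
Coefficient = 6 · 3 · 1 = 18.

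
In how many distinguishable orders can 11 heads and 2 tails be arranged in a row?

78

Choose positions for the heads: C(13,11) = 78.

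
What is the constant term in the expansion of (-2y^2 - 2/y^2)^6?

1280

General term: C(6,j)·(-2y^2)^j·(-2/y^2)^(6-j), with y-exponent 2j − 2(6−j) = 4j − 12.
Set 4j − 12 = 0: j = 3.
C(6,3) = 20; (-2)^3 = -8; (-2)^3 = -8.
Coefficient = 20 · (-8) · (-8) = 1280.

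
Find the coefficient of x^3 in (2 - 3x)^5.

The general term is C(5,j)·(2)^j·(-3x)^(5-j); the x^3 term has j = 2.
C(5,2) = 10.
Coefficient = C(5,2) · 2^2 · (-3)^3 = 10 · 4 · (-27) = -1080.

-1080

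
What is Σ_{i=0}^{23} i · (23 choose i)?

96468992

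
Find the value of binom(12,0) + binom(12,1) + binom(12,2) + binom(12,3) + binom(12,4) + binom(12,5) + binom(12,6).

1 + 12 + 66 + 220 + 495 + 792 + 924 = 2510.

2510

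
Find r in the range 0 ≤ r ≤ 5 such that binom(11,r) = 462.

5

C(11,r) increases on 0 ≤ r ≤ 5. C(11,4) = 330 and C(11,5) = 462, so r = 5.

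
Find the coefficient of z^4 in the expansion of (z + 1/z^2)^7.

7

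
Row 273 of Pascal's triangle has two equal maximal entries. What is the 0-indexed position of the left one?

For odd n = 273, C(273,m) peaks at m = (n−1)/2 and (n+1)/2; the smaller is 136.

136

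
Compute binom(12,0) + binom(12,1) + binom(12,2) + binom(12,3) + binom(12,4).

1 + 12 + 66 + 220 + 495 = 794.

794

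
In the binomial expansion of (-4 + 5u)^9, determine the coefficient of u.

The general term is C(9,j)·(-4)^j·(5u)^(9-j); the u^1 term has j = 8.
C(9,8) = 9.
Coefficient = C(9,8) · (-4)^8 · 5^1 = 9 · 65536 · 5 = 2949120.

2949120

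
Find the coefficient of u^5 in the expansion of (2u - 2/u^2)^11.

112640

General term: C(11,j)·(2u)^j·(-2/u^2)^(11-j), with u-exponent 1j − 2(11−j) = 3j − 22.
Set 3j − 22 = 5: j = 9.
C(11,9) = 55; 2^9 = 512; (-2)^2 = 4.
Coefficient = 55 · 512 · 4 = 112640.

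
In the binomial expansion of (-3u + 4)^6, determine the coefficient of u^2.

The general term is C(6,j)·(-3u)^j·(4)^(6-j); the u^2 term has j = 2.
C(6,2) = 15.
Coefficient = C(6,2) · (-3)^2 · 4^4 = 15 · 9 · 256 = 34560.

34560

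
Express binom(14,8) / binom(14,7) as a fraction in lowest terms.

7/8

C(n,k+1)/C(n,k) = (n−k)/(k+1) = (14−7)/(7+1) = 7/8.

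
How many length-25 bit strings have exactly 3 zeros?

Choose the 3 positions: C(25,3) = 2300.

2300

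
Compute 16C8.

12870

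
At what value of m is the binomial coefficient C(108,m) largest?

C(108,m) is maximized at m = 108/2 = 54.

54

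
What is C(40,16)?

62852101650

C(40,16) = (40·39·38·37·36·35·34·33·32·31·30·29·28·27·26·25) / 16! = 1315041316842168115200000 / 20922789888000 = 62852101650.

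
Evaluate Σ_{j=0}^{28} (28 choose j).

Setting x = 1 in (1+x)^28 gives Σ C(28,j) = 2^28 = 268435456.

268435456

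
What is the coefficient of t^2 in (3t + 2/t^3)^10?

General term: C(10,j)·(3t)^j·(2/t^3)^(10-j), with t-exponent 1j − 3(10−j) = 4j − 30.
Set 4j − 30 = 2: j = 8.
C(10,8) = 45; 3^8 = 6561; 2^2 = 4.
Coefficient = 45 · 6561 · 4 = 1180980.

1180980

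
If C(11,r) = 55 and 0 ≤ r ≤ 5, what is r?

2

C(11,r) increases on 0 ≤ r ≤ 5. C(11,1) = 11 and C(11,2) = 55, so r = 2.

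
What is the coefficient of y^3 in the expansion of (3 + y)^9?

The general term is C(9,j)·(3)^j·(y)^(9-j); the y^3 term has j = 6.
C(9,6) = 84.
Coefficient = C(9,6) · 3^6 = 84 · 729 = 61236.

61236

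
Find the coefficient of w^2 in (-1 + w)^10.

The general term is C(10,j)·(-1)^j·(w)^(10-j); the w^2 term has j = 8.
C(10,8) = 45.
Coefficient = C(10,8) = 45.

45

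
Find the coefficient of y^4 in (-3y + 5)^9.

31893750

The general term is C(9,j)·(-3y)^j·(5)^(9-j); the y^4 term has j = 4.
C(9,4) = 126.
Coefficient = C(9,4) · (-3)^4 · 5^5 = 126 · 81 · 3125 = 31893750.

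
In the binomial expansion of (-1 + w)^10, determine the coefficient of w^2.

The general term is C(10,j)·(-1)^j·(w)^(10-j); the w^2 term has j = 8.
C(10,8) = 45.
Coefficient = C(10,8) = 45.

45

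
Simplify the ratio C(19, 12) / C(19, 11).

2/3

C(n,k+1)/C(n,k) = (n−k)/(k+1) = (19−11)/(11+1) = 8/12 = 2/3.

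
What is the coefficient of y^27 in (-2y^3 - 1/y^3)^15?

-1863680

General term: C(15,j)·(-2y^3)^j·(-1/y^3)^(15-j), with y-exponent 3j − 3(15−j) = 6j − 45.
Set 6j − 45 = 27: j = 12.
C(15,12) = 455; (-2)^12 = 4096; (-1)^3 = -1.
Coefficient = 455 · 4096 · (-1) = -1863680.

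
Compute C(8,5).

C(8,5) = C(8,3) by symmetry.
C(8,3) = (8·7·6) / 3! = 336 / 6 = 56.

56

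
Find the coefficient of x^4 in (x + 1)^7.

35

The general term is C(7,j)·(x)^j·(1)^(7-j); the x^4 term has j = 4.
C(7,4) = 35.
Coefficient = C(7,4) = 35.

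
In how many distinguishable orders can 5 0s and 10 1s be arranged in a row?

Choose positions for the 0s: C(15,5) = 3003.

3003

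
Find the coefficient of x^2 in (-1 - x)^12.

The general term is C(12,j)·(-1)^j·(-x)^(12-j); the x^2 term has j = 10.
C(12,10) = 66.
Coefficient = C(12,10) = 66.

66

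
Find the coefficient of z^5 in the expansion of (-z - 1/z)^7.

General term: C(7,j)·(-z)^j·(-1/z)^(7-j), with z-exponent 1j − 1(7−j) = 2j − 7.
Set 2j − 7 = 5: j = 6.
C(7,6) = 7; (-1)^6 = 1; (-1)^1 = -1.
Coefficient = 7 · 1 · (-1) = -7.

-7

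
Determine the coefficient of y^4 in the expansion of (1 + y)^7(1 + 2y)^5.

1865

Coefficient of y^4 = Σ_{j} C(7,j)·1^j·C(5,4-j)·2^(4-j) for j from 0 to 4.
= 80 + 560 + 840 + 350 + 35 = 1865.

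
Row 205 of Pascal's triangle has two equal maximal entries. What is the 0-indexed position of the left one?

102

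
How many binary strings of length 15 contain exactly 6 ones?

5005

Choose the 6 positions: C(15,6) = 5005.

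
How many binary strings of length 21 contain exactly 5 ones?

20349

Choose the 5 positions: C(21,5) = 20349.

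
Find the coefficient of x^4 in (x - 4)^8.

17920

The general term is C(8,j)·(x)^j·(-4)^(8-j); the x^4 term has j = 4.
C(8,4) = 70.
Coefficient = C(8,4) · (-4)^4 = 70 · 256 = 17920.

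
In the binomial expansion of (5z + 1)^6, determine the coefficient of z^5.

18750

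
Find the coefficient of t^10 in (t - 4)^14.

256256

The general term is C(14,j)·(t)^j·(-4)^(14-j); the t^10 term has j = 10.
C(14,10) = 1001.
Coefficient = C(14,10) · (-4)^4 = 1001 · 256 = 256256.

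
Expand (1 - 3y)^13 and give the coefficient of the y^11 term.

The general term is C(13,j)·(1)^j·(-3y)^(13-j); the y^11 term has j = 2.
C(13,2) = 78.
Coefficient = C(13,2) · (-3)^11 = 78 · (-177147) = -13817466.

-13817466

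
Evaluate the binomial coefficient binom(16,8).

12870

C(16,8) = (16·15·14·13·12·11·10·9) / 8! = 518918400 / 40320 = 12870.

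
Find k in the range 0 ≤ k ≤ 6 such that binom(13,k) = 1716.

6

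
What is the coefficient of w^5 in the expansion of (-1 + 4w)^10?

-258048

The general term is C(10,j)·(-1)^j·(4w)^(10-j); the w^5 term has j = 5.
C(10,5) = 252.
Coefficient = C(10,5) · (-1)^5 · 4^5 = 252 · (-1) · 1024 = -258048.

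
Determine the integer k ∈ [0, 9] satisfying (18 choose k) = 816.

3

C(18,k) increases on 0 ≤ k ≤ 9. C(18,2) = 153 and C(18,3) = 816, so k = 3.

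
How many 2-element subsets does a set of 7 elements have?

C(7,2) = (7·6) / 2! = 42 / 2 = 21.

21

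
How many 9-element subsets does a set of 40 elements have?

C(40,9) = (40·39·38·37·36·35·34·33·32) / 9! = 99225500774400 / 362880 = 273438880.

273438880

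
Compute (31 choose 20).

84672315

C(31,20) = C(31,11) by symmetry.
C(31,11) = (31·30·29·28·27·26·25·24·23·22·21) / 11! = 3379847863392000 / 39916800 = 84672315.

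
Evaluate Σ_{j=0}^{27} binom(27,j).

134217728

Setting x = 1 in (1+x)^27 gives Σ C(27,j) = 2^27 = 134217728.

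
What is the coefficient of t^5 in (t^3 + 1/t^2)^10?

General term: C(10,j)·(t^3)^j·(1/t^2)^(10-j), with t-exponent 3j − 2(10−j) = 5j − 20.
Set 5j − 20 = 5: j = 5.
C(10,5) = 252; 1^5 = 1; 1^5 = 1.
Coefficient = 252 · 1 · 1 = 252.

252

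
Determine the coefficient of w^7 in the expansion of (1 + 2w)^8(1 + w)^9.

Coefficient of w^7 = Σ_{j} C(8,j)·2^j·C(9,7-j)·1^(7-j) for j from 0 to 7.
= 36 + 1344 + 14112 + 56448 + 94080 + 64512 + 16128 + 1024 = 247684.

247684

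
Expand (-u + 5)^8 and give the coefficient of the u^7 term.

-40

The general term is C(8,j)·(-u)^j·(5)^(8-j); the u^7 term has j = 7.
C(8,7) = 8.
Coefficient = C(8,7) · (-1)^7 · 5^1 = 8 · (-1) · 5 = -40.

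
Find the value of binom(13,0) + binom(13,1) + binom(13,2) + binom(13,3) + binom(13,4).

1093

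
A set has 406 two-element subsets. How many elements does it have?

29

n(n−1)/2 = 406 ⇒ n(n−1) = 812. Since 29·28 = 812, n = 29.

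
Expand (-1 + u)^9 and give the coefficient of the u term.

9

The general term is C(9,j)·(-1)^j·(u)^(9-j); the u^1 term has j = 8.
C(9,8) = 9.
Coefficient = C(9,8) = 9.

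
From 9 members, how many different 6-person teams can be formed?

84

This is C(9,6) = 84.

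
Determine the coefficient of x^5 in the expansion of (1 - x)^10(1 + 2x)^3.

Coefficient of x^5 = Σ_{j} C(10,j)·(-1)^j·C(3,5-j)·2^(5-j) for j from 2 to 5.
= 360 + (-1440) + 1260 + (-252) = -72.

-72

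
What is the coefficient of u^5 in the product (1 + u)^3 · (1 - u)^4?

-3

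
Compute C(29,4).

C(29,4) = (29·28·27·26) / 4! = 570024 / 24 = 23751.

23751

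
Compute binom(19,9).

92378

C(19,9) = (19·18·17·16·15·14·13·12·11) / 9! = 33522128640 / 362880 = 92378.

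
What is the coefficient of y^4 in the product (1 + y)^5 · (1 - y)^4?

6

Coefficient of y^4 = Σ_{j} C(5,j)·1^j·C(4,4-j)·(-1)^(4-j) for j from 0 to 4.
= 1 + (-20) + 60 + (-40) + 5 = 6.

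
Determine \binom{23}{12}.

C(23,12) = C(23,11) by symmetry.
C(23,11) = (23·22·21·20·19·18·17·16·15·14·13) / 11! = 53970627110400 / 39916800 = 1352078.

1352078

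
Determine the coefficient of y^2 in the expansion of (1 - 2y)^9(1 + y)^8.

28

Coefficient of y^2 = Σ_{j} C(9,j)·(-2)^j·C(8,2-j)·1^(2-j) for j from 0 to 2.
= 28 + (-144) + 144 = 28.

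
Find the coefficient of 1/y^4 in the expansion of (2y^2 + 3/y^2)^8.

General term: C(8,j)·(2y^2)^j·(3/y^2)^(8-j), with y-exponent 2j − 2(8−j) = 4j − 16.
Set 4j − 16 = -4: j = 3.
C(8,3) = 56; 2^3 = 8; 3^5 = 243.
Coefficient = 56 · 8 · 243 = 108864.

108864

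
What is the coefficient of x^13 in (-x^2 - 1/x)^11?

-165

General term: C(11,j)·(-x^2)^j·(-1/x)^(11-j), with x-exponent 2j − 1(11−j) = 3j − 11.
Set 3j − 11 = 13: j = 8.
C(11,8) = 165; (-1)^8 = 1; (-1)^3 = -1.
Coefficient = 165 · 1 · (-1) = -165.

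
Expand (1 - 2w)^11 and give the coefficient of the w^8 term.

The general term is C(11,j)·(1)^j·(-2w)^(11-j); the w^8 term has j = 3.
C(11,3) = 165.
Coefficient = C(11,3) · (-2)^8 = 165 · 256 = 42240.

42240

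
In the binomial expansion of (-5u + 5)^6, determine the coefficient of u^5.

The general term is C(6,j)·(-5u)^j·(5)^(6-j); the u^5 term has j = 5.
C(6,5) = 6.
Coefficient = C(6,5) · (-5)^5 · 5^1 = 6 · (-3125) · 5 = -93750.

-93750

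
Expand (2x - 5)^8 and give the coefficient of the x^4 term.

700000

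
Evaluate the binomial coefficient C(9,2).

36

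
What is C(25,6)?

177100

C(25,6) = (25·24·23·22·21·20) / 6! = 127512000 / 720 = 177100.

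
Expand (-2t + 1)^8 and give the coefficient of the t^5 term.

The general term is C(8,j)·(-2t)^j·(1)^(8-j); the t^5 term has j = 5.
C(8,5) = 56.
Coefficient = C(8,5) · (-2)^5 = 56 · (-32) = -1792.

-1792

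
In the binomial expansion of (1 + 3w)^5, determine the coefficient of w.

15

The general term is C(5,j)·(1)^j·(3w)^(5-j); the w^1 term has j = 4.
C(5,4) = 5.
Coefficient = C(5,4) · 3^1 = 5 · 3 = 15.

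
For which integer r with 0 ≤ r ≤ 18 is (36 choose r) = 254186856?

10

C(36,r) increases on 0 ≤ r ≤ 18. C(36,9) = 94143280 and C(36,10) = 254186856, so r = 10.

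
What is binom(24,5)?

C(24,5) = (24·23·22·21·20) / 5! = 5100480 / 120 = 42504.

42504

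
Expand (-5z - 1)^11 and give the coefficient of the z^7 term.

The general term is C(11,j)·(-5z)^j·(-1)^(11-j); the z^7 term has j = 7.
C(11,7) = 330.
Coefficient = C(11,7) · (-5)^7 = 330 · (-78125) = -25781250.

-25781250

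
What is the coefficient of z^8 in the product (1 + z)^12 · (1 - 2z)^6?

Coefficient of z^8 = Σ_{j} C(12,j)·1^j·C(6,8-j)·(-2)^(8-j) for j from 2 to 8.
= 4224 + (-42240) + 118800 + (-126720) + 55440 + (-9504) + 495 = 495.

495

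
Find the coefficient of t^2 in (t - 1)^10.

45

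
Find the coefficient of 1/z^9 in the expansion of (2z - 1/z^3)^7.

General term: C(7,j)·(2z)^j·(-1/z^3)^(7-j), with z-exponent 1j − 3(7−j) = 4j − 21.
Set 4j − 21 = -9: j = 3.
C(7,3) = 35; 2^3 = 8; (-1)^4 = 1.
Coefficient = 35 · 8 · 1 = 280.

280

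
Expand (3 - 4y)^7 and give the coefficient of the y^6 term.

86016

The general term is C(7,j)·(3)^j·(-4y)^(7-j); the y^6 term has j = 1.
C(7,1) = 7.
Coefficient = C(7,1) · 3^1 · (-4)^6 = 7 · 3 · 4096 = 86016.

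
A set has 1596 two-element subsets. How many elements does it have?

57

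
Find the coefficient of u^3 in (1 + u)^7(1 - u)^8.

7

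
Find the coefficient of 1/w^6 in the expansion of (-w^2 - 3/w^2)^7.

General term: C(7,j)·(-w^2)^j·(-3/w^2)^(7-j), with w-exponent 2j − 2(7−j) = 4j − 14.
Set 4j − 14 = -6: j = 2.
C(7,2) = 21; (-1)^2 = 1; (-3)^5 = -243.
Coefficient = 21 · 1 · (-243) = -5103.

-5103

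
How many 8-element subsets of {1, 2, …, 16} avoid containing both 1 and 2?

9867

All 8-subsets: C(16,8) = 12870. Those containing both fixed elements: C(14,6) = 3003.
12870 − 3003 = 9867.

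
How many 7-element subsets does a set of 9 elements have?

C(9,7) = C(9,2) by symmetry.
C(9,2) = (9·8) / 2! = 72 / 2 = 36.

36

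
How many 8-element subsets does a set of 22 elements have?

319770

C(22,8) = (22·21·20·19·18·17·16·15) / 8! = 12893126400 / 40320 = 319770.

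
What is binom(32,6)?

906192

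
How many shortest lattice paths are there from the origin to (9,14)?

817190

Each path is a sequence of 23 steps with 9 rights: C(23,9) = 817190.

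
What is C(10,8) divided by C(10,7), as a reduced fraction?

C(n,k+1)/C(n,k) = (n−k)/(k+1) = (10−7)/(7+1) = 3/8.

3/8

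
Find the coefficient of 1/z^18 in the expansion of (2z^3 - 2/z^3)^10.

General term: C(10,j)·(2z^3)^j·(-2/z^3)^(10-j), with z-exponent 3j − 3(10−j) = 6j − 30.
Set 6j − 30 = -18: j = 2.
C(10,2) = 45; 2^2 = 4; (-2)^8 = 256.
Coefficient = 45 · 4 · 256 = 46080.

46080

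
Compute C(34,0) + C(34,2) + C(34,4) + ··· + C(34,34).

Half of (1+1)^34 + (1−1)^34 gives the even-index sum: 2^33 = 8589934592.

8589934592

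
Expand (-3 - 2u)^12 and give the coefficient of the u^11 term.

73728

The general term is C(12,j)·(-3)^j·(-2u)^(12-j); the u^11 term has j = 1.
C(12,1) = 12.
Coefficient = C(12,1) · (-3)^1 · (-2)^11 = 12 · (-3) · (-2048) = 73728.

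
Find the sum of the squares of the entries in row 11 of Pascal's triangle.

Σ C(11,r)² is the coefficient of x^11 in (1+x)^11(1+x)^11 = (1+x)^22, i.e. C(22,11) = 705432.

705432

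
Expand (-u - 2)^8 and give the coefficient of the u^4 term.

1120

The general term is C(8,j)·(-u)^j·(-2)^(8-j); the u^4 term has j = 4.
C(8,4) = 70.
Coefficient = C(8,4) · (-2)^4 = 70 · 16 = 1120.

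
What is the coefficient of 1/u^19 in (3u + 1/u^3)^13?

General term: C(13,j)·(3u)^j·(1/u^3)^(13-j), with u-exponent 1j − 3(13−j) = 4j − 39.
Set 4j − 39 = -19: j = 5.
C(13,5) = 1287; 3^5 = 243; 1^8 = 1.
Coefficient = 1287 · 243 · 1 = 312741.

312741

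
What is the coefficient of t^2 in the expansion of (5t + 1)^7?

525

The general term is C(7,j)·(5t)^j·(1)^(7-j); the t^2 term has j = 2.
C(7,2) = 21.
Coefficient = C(7,2) · 5^2 = 21 · 25 = 525.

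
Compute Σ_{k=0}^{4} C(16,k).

1 + 16 + 120 + 560 + 1820 = 2517.

2517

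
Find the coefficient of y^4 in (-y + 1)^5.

5

The general term is C(5,j)·(-y)^j·(1)^(5-j); the y^4 term has j = 4.
C(5,4) = 5.
Coefficient = C(5,4) = 5.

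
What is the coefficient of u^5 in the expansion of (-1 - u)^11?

-462

The general term is C(11,j)·(-1)^j·(-u)^(11-j); the u^5 term has j = 6.
C(11,6) = 462.
Coefficient = C(11,6) · (-1)^5 = 462 · (-1) = -462.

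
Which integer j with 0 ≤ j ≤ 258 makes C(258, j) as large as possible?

129

C(258,j) is maximized at j = 258/2 = 129.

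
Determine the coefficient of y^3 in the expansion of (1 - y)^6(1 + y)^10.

-20

Coefficient of y^3 = Σ_{j} C(6,j)·(-1)^j·C(10,3-j)·1^(3-j) for j from 0 to 3.
= 120 + (-270) + 150 + (-20) = -20.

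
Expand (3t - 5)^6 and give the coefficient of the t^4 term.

The general term is C(6,j)·(3t)^j·(-5)^(6-j); the t^4 term has j = 4.
C(6,4) = 15.
Coefficient = C(6,4) · 3^4 · (-5)^2 = 15 · 81 · 25 = 30375.

30375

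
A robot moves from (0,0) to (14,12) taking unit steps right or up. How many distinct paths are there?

Each path is a sequence of 26 steps with 14 rights: C(26,14) = 9657700.

9657700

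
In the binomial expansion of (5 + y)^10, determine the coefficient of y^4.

The general term is C(10,j)·(5)^j·(y)^(10-j); the y^4 term has j = 6.
C(10,6) = 210.
Coefficient = C(10,6) · 5^6 = 210 · 15625 = 3281250.

3281250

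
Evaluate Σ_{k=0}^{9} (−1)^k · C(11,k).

The partial alternating sum Σ_{k=0}^{9} (−1)^k C(11,k) = (−1)^9 C(10,9) = -10.

-10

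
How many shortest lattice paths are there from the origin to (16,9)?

Each path is a sequence of 25 steps with 16 rights: C(25,16) = 2042975.

2042975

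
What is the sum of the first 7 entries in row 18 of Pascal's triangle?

1 + 18 + 153 + 816 + 3060 + 8568 + 18564 = 31180.

31180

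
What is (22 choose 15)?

170544

C(22,15) = C(22,7) by symmetry.
C(22,7) = (22·21·20·19·18·17·16) / 7! = 859541760 / 5040 = 170544.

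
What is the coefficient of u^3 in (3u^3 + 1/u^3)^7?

2835

General term: C(7,j)·(3u^3)^j·(1/u^3)^(7-j), with u-exponent 3j − 3(7−j) = 6j − 21.
Set 6j − 21 = 3: j = 4.
C(7,4) = 35; 3^4 = 81; 1^3 = 1.
Coefficient = 35 · 81 · 1 = 2835.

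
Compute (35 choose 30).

324632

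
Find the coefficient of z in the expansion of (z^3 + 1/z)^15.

General term: C(15,j)·(z^3)^j·(1/z)^(15-j), with z-exponent 3j − 1(15−j) = 4j − 15.
Set 4j − 15 = 1: j = 4.
C(15,4) = 1365; 1^4 = 1; 1^11 = 1.
Coefficient = 1365 · 1 · 1 = 1365.

1365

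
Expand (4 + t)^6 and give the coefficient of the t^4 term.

The general term is C(6,j)·(4)^j·(t)^(6-j); the t^4 term has j = 2.
C(6,2) = 15.
Coefficient = C(6,2) · 4^2 = 15 · 16 = 240.

240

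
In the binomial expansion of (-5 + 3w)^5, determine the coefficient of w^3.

The general term is C(5,j)·(-5)^j·(3w)^(5-j); the w^3 term has j = 2.
C(5,2) = 10.
Coefficient = C(5,2) · (-5)^2 · 3^3 = 10 · 25 · 27 = 6750.

6750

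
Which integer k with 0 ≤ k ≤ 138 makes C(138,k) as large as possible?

69

C(138,k) is maximized at k = 138/2 = 69.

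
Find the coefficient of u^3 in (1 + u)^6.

The general term is C(6,j)·(1)^j·(u)^(6-j); the u^3 term has j = 3.
C(6,3) = 20.
Coefficient = C(6,3) = 20.

20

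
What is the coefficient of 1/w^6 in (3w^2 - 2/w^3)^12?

General term: C(12,j)·(3w^2)^j·(-2/w^3)^(12-j), with w-exponent 2j − 3(12−j) = 5j − 36.
Set 5j − 36 = -6: j = 6.
C(12,6) = 924; 3^6 = 729; (-2)^6 = 64.
Coefficient = 924 · 729 · 64 = 43110144.

43110144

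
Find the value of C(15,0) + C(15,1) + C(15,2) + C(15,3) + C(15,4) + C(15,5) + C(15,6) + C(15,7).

16384

1 + 15 + 105 + 455 + 1365 + 3003 + 5005 + 6435 = 16384.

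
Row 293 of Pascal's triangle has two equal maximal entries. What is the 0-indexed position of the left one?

146

For odd n = 293, C(293,k) peaks at k = (n−1)/2 and (n+1)/2; the lower is 146.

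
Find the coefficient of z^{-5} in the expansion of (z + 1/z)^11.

General term: C(11,j)·(z)^j·(1/z)^(11-j), with z-exponent 1j − 1(11−j) = 2j − 11.
Set 2j − 11 = -5: j = 3.
C(11,3) = 165; 1^3 = 1; 1^8 = 1.
Coefficient = 165 · 1 · 1 = 165.

165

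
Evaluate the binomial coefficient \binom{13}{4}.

715

C(13,4) = (13·12·11·10) / 4! = 17160 / 24 = 715.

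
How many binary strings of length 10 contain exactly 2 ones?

Choose the 2 positions: C(10,2) = 45.

45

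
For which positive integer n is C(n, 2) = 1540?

56

n(n−1)/2 = 1540 ⇒ n(n−1) = 3080. Since 56·55 = 3080, n = 56.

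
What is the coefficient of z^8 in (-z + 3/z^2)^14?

819

General term: C(14,j)·(-z)^j·(3/z^2)^(14-j), with z-exponent 1j − 2(14−j) = 3j − 28.
Set 3j − 28 = 8: j = 12.
C(14,12) = 91; (-1)^12 = 1; 3^2 = 9.
Coefficient = 91 · 1 · 9 = 819.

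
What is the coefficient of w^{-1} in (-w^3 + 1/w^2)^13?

General term: C(13,j)·(-w^3)^j·(1/w^2)^(13-j), with w-exponent 3j − 2(13−j) = 5j − 26.
Set 5j − 26 = -1: j = 5.
C(13,5) = 1287; (-1)^5 = -1; 1^8 = 1.
Coefficient = 1287 · (-1) · 1 = -1287.

-1287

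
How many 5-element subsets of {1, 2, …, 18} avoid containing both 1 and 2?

All 5-subsets: C(18,5) = 8568. Those containing both fixed elements: C(16,3) = 560.
8568 − 560 = 8008.

8008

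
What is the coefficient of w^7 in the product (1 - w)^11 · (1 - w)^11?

-170544

(1 - w)^11(1 - w)^11 = (1 - w)^22, so the coefficient of w^7 is C(22,7)·(-1)^7 = 170544·-1 = -170544.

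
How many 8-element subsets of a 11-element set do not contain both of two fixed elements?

All 8-subsets: C(11,8) = 165. Those containing both fixed elements: C(9,6) = 84.
165 − 84 = 81.

81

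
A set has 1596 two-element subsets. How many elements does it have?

57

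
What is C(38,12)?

C(38,12) = (38·37·36·35·34·33·32·31·30·29·28·27) / 12! = 1296884927852236800 / 479001600 = 2707475148.

2707475148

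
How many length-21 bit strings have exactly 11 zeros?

352716

Choose the 11 positions: C(21,11) = 352716.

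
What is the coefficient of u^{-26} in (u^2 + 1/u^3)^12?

66

General term: C(12,j)·(u^2)^j·(1/u^3)^(12-j), with u-exponent 2j − 3(12−j) = 5j − 36.
Set 5j − 36 = -26: j = 2.
C(12,2) = 66; 1^2 = 1; 1^10 = 1.
Coefficient = 66 · 1 · 1 = 66.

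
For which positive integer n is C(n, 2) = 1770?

n(n−1)/2 = 1770 ⇒ n(n−1) = 3540. Since 60·59 = 3540, n = 60.

60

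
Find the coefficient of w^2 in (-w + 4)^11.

14417920

The general term is C(11,j)·(-w)^j·(4)^(11-j); the w^2 term has j = 2.
C(11,2) = 55.
Coefficient = C(11,2) · 4^9 = 55 · 262144 = 14417920.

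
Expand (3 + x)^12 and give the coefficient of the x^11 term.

36

The general term is C(12,j)·(3)^j·(x)^(12-j); the x^11 term has j = 1.
C(12,1) = 12.
Coefficient = C(12,1) · 3^1 = 12 · 3 = 36.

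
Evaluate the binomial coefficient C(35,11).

417225900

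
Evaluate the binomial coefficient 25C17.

C(25,17) = C(25,8) by symmetry.
C(25,8) = (25·24·23·22·21·20·19·18) / 8! = 43609104000 / 40320 = 1081575.

1081575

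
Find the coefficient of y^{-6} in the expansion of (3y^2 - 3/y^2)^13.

2051893701

General term: C(13,j)·(3y^2)^j·(-3/y^2)^(13-j), with y-exponent 2j − 2(13−j) = 4j − 26.
Set 4j − 26 = -6: j = 5.
C(13,5) = 1287; 3^5 = 243; (-3)^8 = 6561.
Coefficient = 1287 · 243 · 6561 = 2051893701.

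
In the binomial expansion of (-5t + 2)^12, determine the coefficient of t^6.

The general term is C(12,j)·(-5t)^j·(2)^(12-j); the t^6 term has j = 6.
C(12,6) = 924.
Coefficient = C(12,6) · (-5)^6 · 2^6 = 924 · 15625 · 64 = 924000000.

924000000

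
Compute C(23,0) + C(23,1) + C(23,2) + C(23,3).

2048

1 + 23 + 253 + 1771 = 2048.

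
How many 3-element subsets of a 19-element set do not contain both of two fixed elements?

952

All 3-subsets: C(19,3) = 969. Those containing both fixed elements: C(17,1) = 17.
969 − 17 = 952.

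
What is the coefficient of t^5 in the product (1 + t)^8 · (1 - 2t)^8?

-168

Coefficient of t^5 = Σ_{j} C(8,j)·1^j·C(8,5-j)·(-2)^(5-j) for j from 0 to 5.
= (-1792) + 8960 + (-12544) + 6272 + (-1120) + 56 = -168.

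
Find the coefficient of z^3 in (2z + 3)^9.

The general term is C(9,j)·(2z)^j·(3)^(9-j); the z^3 term has j = 3.
C(9,3) = 84.
Coefficient = C(9,3) · 2^3 · 3^6 = 84 · 8 · 729 = 489888.

489888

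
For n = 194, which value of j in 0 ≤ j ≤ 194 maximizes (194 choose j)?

C(194,j) is maximized at j = 194/2 = 97.

97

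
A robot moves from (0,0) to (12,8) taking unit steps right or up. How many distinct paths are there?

Each path is a sequence of 20 steps with 12 rights: C(20,12) = 125970.

125970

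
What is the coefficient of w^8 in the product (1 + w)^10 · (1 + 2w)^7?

309605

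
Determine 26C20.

230230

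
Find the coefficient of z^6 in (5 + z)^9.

10500

The general term is C(9,j)·(5)^j·(z)^(9-j); the z^6 term has j = 3.
C(9,3) = 84.
Coefficient = C(9,3) · 5^3 = 84 · 125 = 10500.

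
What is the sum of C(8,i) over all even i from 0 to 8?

Half of (1+1)^8 + (1−1)^8 gives the even-index sum: 2^7 = 128.

128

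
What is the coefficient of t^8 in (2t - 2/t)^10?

-10240

General term: C(10,j)·(2t)^j·(-2/t)^(10-j), with t-exponent 1j − 1(10−j) = 2j − 10.
Set 2j − 10 = 8: j = 9.
C(10,9) = 10; 2^9 = 512; (-2)^1 = -2.
Coefficient = 10 · 512 · (-2) = -10240.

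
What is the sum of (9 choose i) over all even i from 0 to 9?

256

Even-i terms of row 9 sum to 2^8 = 256.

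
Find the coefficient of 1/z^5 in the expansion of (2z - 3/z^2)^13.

160123392

General term: C(13,j)·(2z)^j·(-3/z^2)^(13-j), with z-exponent 1j − 2(13−j) = 3j − 26.
Set 3j − 26 = -5: j = 7.
C(13,7) = 1716; 2^7 = 128; (-3)^6 = 729.
Coefficient = 1716 · 128 · 729 = 160123392.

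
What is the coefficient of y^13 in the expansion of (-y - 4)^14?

56

The general term is C(14,j)·(-y)^j·(-4)^(14-j); the y^13 term has j = 13.
C(14,13) = 14.
Coefficient = C(14,13) · (-1)^13 · (-4)^1 = 14 · (-1) · (-4) = 56.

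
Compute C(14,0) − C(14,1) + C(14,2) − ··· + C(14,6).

1716

The partial alternating sum Σ_{k=0}^{6} (−1)^k C(14,k) = (−1)^6 C(13,6) = 1716.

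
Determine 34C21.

927983760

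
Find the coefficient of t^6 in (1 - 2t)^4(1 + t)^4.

-8

Coefficient of t^6 = Σ_{j} C(4,j)·(-2)^j·C(4,6-j)·1^(6-j) for j from 2 to 4.
= 24 + (-128) + 96 = -8.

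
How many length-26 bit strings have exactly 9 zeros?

Choose the 9 positions: C(26,9) = 3124550.

3124550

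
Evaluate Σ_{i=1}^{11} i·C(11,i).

11264

Since i·C(11,i) = 11·C(10,i−1), the sum is 11·2^10 = 11·1024 = 11264.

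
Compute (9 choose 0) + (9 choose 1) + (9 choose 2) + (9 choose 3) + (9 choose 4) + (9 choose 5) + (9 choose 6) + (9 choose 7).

1 + 9 + 36 + 84 + 126 + 126 + 84 + 36 = 502.

502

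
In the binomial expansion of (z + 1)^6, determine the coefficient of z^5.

The general term is C(6,j)·(z)^j·(1)^(6-j); the z^5 term has j = 5.
C(6,5) = 6.
Coefficient = C(6,5) = 6.

6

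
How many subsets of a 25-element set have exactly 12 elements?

5200300

Choose the 12 positions: C(25,12) = 5200300.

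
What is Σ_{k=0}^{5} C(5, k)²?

252

Σ C(5,k)² is the coefficient of x^5 in (1+x)^5(1+x)^5 = (1+x)^10, i.e. C(10,5) = 252.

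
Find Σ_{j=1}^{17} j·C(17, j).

1114112

Since j·C(17,j) = 17·C(16,j−1), the sum is 17·2^16 = 17·65536 = 1114112.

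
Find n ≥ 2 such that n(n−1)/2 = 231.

n(n−1)/2 = 231 ⇒ n(n−1) = 462. Since 22·21 = 462, n = 22.

22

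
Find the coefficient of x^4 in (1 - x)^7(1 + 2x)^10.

Coefficient of x^4 = Σ_{j} C(7,j)·(-1)^j·C(10,4-j)·2^(4-j) for j from 0 to 4.
= 3360 + (-6720) + 3780 + (-700) + 35 = -245.

-245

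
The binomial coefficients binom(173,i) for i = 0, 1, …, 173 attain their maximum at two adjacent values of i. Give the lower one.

For odd n = 173, C(173,i) peaks at i = (n−1)/2 and (n+1)/2; the lower is 86.

86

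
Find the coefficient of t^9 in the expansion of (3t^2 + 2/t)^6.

2916

General term: C(6,j)·(3t^2)^j·(2/t)^(6-j), with t-exponent 2j − 1(6−j) = 3j − 6.
Set 3j − 6 = 9: j = 5.
C(6,5) = 6; 3^5 = 243; 2^1 = 2.
Coefficient = 6 · 243 · 2 = 2916.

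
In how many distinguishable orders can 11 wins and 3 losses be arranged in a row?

364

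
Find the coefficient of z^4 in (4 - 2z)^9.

2064384

The general term is C(9,j)·(4)^j·(-2z)^(9-j); the z^4 term has j = 5.
C(9,5) = 126.
Coefficient = C(9,5) · 4^5 · (-2)^4 = 126 · 1024 · 16 = 2064384.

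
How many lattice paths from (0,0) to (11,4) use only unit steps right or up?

1365

Each path is a sequence of 15 steps with 11 rights: C(15,11) = 1365.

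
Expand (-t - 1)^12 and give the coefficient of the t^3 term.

The general term is C(12,j)·(-t)^j·(-1)^(12-j); the t^3 term has j = 3.
C(12,3) = 220.
Coefficient = C(12,3) · (-1)^3 · (-1)^9 = 220 · (-1) · (-1) = 220.

220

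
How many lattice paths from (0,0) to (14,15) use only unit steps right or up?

77558760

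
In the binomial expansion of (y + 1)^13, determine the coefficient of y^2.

The general term is C(13,j)·(y)^j·(1)^(13-j); the y^2 term has j = 2.
C(13,2) = 78.
Coefficient = C(13,2) = 78.

78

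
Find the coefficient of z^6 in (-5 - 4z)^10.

The general term is C(10,j)·(-5)^j·(-4z)^(10-j); the z^6 term has j = 4.
C(10,4) = 210.
Coefficient = C(10,4) · (-5)^4 · (-4)^6 = 210 · 625 · 4096 = 537600000.

537600000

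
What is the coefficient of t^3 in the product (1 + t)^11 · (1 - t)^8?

-23

Coefficient of t^3 = Σ_{j} C(11,j)·1^j·C(8,3-j)·(-1)^(3-j) for j from 0 to 3.
= (-56) + 308 + (-440) + 165 = -23.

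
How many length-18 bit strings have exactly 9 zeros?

Choose the 9 positions: C(18,9) = 48620.

48620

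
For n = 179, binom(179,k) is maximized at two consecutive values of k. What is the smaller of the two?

89

For odd n = 179, C(179,k) peaks at k = (n−1)/2 and (n+1)/2; the smaller is 89.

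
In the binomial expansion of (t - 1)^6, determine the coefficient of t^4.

15

The general term is C(6,j)·(t)^j·(-1)^(6-j); the t^4 term has j = 4.
C(6,4) = 15.
Coefficient = C(6,4) = 15.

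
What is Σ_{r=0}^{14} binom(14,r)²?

By Vandermonde's identity, Σ C(14,r)² = C(28,14) = 40116600.

40116600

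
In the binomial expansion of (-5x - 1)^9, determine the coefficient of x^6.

-1312500

The general term is C(9,j)·(-5x)^j·(-1)^(9-j); the x^6 term has j = 6.
C(9,6) = 84.
Coefficient = C(9,6) · (-5)^6 · (-1)^3 = 84 · 15625 · (-1) = -1312500.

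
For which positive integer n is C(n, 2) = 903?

43

n(n−1)/2 = 903 ⇒ n(n−1) = 1806. Since 43·42 = 1806, n = 43.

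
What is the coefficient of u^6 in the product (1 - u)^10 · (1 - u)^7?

12376

(1 - u)^10(1 - u)^7 = (1 - u)^17, so the coefficient of u^6 is C(17,6)·(-1)^6 = 12376·1 = 12376.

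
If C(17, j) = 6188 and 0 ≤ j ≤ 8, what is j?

5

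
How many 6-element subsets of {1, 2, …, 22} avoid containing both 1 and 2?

69768

All 6-subsets: C(22,6) = 74613. Those containing both fixed elements: C(20,4) = 4845.
74613 − 4845 = 69768.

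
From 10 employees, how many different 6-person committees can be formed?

210

This is C(10,6) = 210.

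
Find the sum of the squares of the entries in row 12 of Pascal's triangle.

Σ C(12,r)² is the coefficient of x^12 in (1+x)^12(1+x)^12 = (1+x)^24, i.e. C(24,12) = 2704156.

2704156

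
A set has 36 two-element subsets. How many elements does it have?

9

n(n−1)/2 = 36 ⇒ n(n−1) = 72. Since 9·8 = 72, n = 9.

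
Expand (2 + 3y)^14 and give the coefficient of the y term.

344064

The general term is C(14,j)·(2)^j·(3y)^(14-j); the y^1 term has j = 13.
C(14,13) = 14.
Coefficient = C(14,13) · 2^13 · 3^1 = 14 · 8192 · 3 = 344064.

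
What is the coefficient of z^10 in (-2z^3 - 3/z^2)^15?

-3602776320

General term: C(15,j)·(-2z^3)^j·(-3/z^2)^(15-j), with z-exponent 3j − 2(15−j) = 5j − 30.
Set 5j − 30 = 10: j = 8.
C(15,8) = 6435; (-2)^8 = 256; (-3)^7 = -2187.
Coefficient = 6435 · 256 · (-2187) = -3602776320.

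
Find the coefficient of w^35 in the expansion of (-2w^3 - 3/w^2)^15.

General term: C(15,j)·(-2w^3)^j·(-3/w^2)^(15-j), with w-exponent 3j − 2(15−j) = 5j − 30.
Set 5j − 30 = 35: j = 13.
C(15,13) = 105; (-2)^13 = -8192; (-3)^2 = 9.
Coefficient = 105 · (-8192) · 9 = -7741440.

-7741440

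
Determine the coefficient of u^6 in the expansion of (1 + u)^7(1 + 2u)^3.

833

Coefficient of u^6 = Σ_{j} C(7,j)·1^j·C(3,6-j)·2^(6-j) for j from 3 to 6.
= 280 + 420 + 126 + 7 = 833.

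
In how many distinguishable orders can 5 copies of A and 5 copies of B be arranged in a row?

Choose positions for the A's: C(10,5) = 252.

252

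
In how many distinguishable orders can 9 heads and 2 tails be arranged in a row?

55

Choose positions for the heads: C(11,9) = 55.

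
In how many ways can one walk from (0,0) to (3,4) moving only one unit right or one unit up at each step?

Each path is a sequence of 7 steps with 3 rights: C(7,3) = 35.

35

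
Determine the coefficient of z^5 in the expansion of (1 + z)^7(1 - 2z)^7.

Coefficient of z^5 = Σ_{j} C(7,j)·1^j·C(7,5-j)·(-2)^(5-j) for j from 0 to 5.
= (-672) + 3920 + (-5880) + 2940 + (-490) + 21 = -161.

-161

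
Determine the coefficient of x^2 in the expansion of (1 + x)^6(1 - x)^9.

-3

Coefficient of x^2 = Σ_{j} C(6,j)·1^j·C(9,2-j)·(-1)^(2-j) for j from 0 to 2.
= 36 + (-54) + 15 = -3.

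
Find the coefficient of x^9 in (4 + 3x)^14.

40351094784

The general term is C(14,j)·(4)^j·(3x)^(14-j); the x^9 term has j = 5.
C(14,5) = 2002.
Coefficient = C(14,5) · 4^5 · 3^9 = 2002 · 1024 · 19683 = 40351094784.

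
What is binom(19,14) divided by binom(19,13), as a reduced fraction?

C(n,k+1)/C(n,k) = (n−k)/(k+1) = (19−13)/(13+1) = 6/14 = 3/7.

3/7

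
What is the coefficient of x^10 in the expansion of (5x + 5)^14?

6109619140625

The general term is C(14,j)·(5x)^j·(5)^(14-j); the x^10 term has j = 10.
C(14,10) = 1001.
Coefficient = C(14,10) · 5^10 · 5^4 = 1001 · 9765625 · 625 = 6109619140625.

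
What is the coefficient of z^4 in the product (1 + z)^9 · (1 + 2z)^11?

27054

Coefficient of z^4 = Σ_{j} C(9,j)·1^j·C(11,4-j)·2^(4-j) for j from 0 to 4.
= 5280 + 11880 + 7920 + 1848 + 126 = 27054.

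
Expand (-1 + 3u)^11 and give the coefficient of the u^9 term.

1082565

The general term is C(11,j)·(-1)^j·(3u)^(11-j); the u^9 term has j = 2.
C(11,2) = 55.
Coefficient = C(11,2) · 3^9 = 55 · 19683 = 1082565.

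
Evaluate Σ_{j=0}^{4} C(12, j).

794

1 + 12 + 66 + 220 + 495 = 794.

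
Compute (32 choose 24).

10518300

C(32,24) = C(32,8) by symmetry.
C(32,8) = (32·31·30·29·28·27·26·25) / 8! = 424097856000 / 40320 = 10518300.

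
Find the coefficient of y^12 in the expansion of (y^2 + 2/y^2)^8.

General term: C(8,j)·(y^2)^j·(2/y^2)^(8-j), with y-exponent 2j − 2(8−j) = 4j − 16.
Set 4j − 16 = 12: j = 7.
C(8,7) = 8; 1^7 = 1; 2^1 = 2.
Coefficient = 8 · 1 · 2 = 16.

16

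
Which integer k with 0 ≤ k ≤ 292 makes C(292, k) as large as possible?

C(292,k) is maximized at k = 292/2 = 146.

146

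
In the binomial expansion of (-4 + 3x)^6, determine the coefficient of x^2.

34560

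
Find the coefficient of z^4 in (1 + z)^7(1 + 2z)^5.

1865

Coefficient of z^4 = Σ_{j} C(7,j)·1^j·C(5,4-j)·2^(4-j) for j from 0 to 4.
= 80 + 560 + 840 + 350 + 35 = 1865.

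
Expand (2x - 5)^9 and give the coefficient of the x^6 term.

The general term is C(9,j)·(2x)^j·(-5)^(9-j); the x^6 term has j = 6.
C(9,6) = 84.
Coefficient = C(9,6) · 2^6 · (-5)^3 = 84 · 64 · (-125) = -672000.

-672000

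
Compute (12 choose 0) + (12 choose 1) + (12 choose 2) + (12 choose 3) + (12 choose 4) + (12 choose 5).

1586

1 + 12 + 66 + 220 + 495 + 792 = 1586.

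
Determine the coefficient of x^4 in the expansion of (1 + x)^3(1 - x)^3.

3

Coefficient of x^4 = Σ_{j} C(3,j)·1^j·C(3,4-j)·(-1)^(4-j) for j from 1 to 3.
= (-3) + 9 + (-3) = 3.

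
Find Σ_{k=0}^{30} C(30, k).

The entries of row 30 sum to 2^30 = 1073741824.

1073741824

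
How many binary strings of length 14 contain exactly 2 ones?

91

Choose the 2 positions: C(14,2) = 91.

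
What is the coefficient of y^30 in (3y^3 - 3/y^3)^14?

General term: C(14,j)·(3y^3)^j·(-3/y^3)^(14-j), with y-exponent 3j − 3(14−j) = 6j − 42.
Set 6j − 42 = 30: j = 12.
C(14,12) = 91; 3^12 = 531441; (-3)^2 = 9.
Coefficient = 91 · 531441 · 9 = 435250179.

435250179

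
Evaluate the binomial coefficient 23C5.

C(23,5) = (23·22·21·20·19) / 5! = 4037880 / 120 = 33649.

33649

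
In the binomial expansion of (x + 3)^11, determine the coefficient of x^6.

112266

The general term is C(11,j)·(x)^j·(3)^(11-j); the x^6 term has j = 6.
C(11,6) = 462.
Coefficient = C(11,6) · 3^5 = 462 · 243 = 112266.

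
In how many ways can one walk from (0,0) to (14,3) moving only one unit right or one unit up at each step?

Each path is a sequence of 17 steps with 14 rights: C(17,14) = 680.

680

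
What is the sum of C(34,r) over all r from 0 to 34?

17179869184

Setting x = 1 in (1+x)^34 gives Σ C(34,r) = 2^34 = 17179869184.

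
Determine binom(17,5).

6188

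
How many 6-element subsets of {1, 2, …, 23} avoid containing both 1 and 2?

All 6-subsets: C(23,6) = 100947. Those containing both fixed elements: C(21,4) = 5985.
100947 − 5985 = 94962.

94962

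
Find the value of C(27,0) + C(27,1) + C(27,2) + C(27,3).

1 + 27 + 351 + 2925 = 3304.

3304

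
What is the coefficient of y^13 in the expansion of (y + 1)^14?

The general term is C(14,j)·(y)^j·(1)^(14-j); the y^13 term has j = 13.
C(14,13) = 14.
Coefficient = C(14,13) = 14.

14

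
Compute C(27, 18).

C(27,18) = C(27,9) by symmetry.
C(27,9) = (27·26·25·24·23·22·21·20·19) / 9! = 1700755056000 / 362880 = 4686825.

4686825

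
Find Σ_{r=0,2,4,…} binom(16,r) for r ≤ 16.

32768

Half of (1+1)^16 + (1−1)^16 gives the even-index sum: 2^15 = 32768.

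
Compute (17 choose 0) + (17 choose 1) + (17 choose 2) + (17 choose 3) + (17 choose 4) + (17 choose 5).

1 + 17 + 136 + 680 + 2380 + 6188 = 9402.

9402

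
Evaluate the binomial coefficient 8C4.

70

C(8,4) = (8·7·6·5) / 4! = 1680 / 24 = 70.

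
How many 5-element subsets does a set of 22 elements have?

26334

C(22,5) = (22·21·20·19·18) / 5! = 3160080 / 120 = 26334.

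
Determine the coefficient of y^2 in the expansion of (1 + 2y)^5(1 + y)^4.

Coefficient of y^2 = Σ_{j} C(5,j)·2^j·C(4,2-j)·1^(2-j) for j from 0 to 2.
= 6 + 40 + 40 = 86.

86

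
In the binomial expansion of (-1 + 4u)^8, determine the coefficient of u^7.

The general term is C(8,j)·(-1)^j·(4u)^(8-j); the u^7 term has j = 1.
C(8,1) = 8.
Coefficient = C(8,1) · (-1)^1 · 4^7 = 8 · (-1) · 16384 = -131072.

-131072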